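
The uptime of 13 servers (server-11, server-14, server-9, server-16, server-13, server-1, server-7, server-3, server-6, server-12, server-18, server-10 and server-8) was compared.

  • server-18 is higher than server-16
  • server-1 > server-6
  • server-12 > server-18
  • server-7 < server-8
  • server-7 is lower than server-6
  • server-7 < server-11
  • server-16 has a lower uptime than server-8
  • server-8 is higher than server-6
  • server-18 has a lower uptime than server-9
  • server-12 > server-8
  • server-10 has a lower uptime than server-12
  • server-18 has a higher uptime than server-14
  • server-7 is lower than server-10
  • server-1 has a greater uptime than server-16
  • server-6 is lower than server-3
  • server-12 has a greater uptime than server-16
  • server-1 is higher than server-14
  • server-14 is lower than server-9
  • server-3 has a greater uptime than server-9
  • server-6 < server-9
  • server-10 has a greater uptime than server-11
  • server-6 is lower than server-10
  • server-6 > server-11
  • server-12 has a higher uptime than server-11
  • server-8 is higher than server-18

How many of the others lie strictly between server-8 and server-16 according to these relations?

1

The relations place server-16 below server-8. An element lies strictly between them when it is forced above server-16 and also forced below server-8.
Above server-16: {server-18, server-1, server-9, server-3, server-12}. Below server-8: {server-14, server-7, server-11, server-18, server-6}.
Intersection: {server-18} — 1.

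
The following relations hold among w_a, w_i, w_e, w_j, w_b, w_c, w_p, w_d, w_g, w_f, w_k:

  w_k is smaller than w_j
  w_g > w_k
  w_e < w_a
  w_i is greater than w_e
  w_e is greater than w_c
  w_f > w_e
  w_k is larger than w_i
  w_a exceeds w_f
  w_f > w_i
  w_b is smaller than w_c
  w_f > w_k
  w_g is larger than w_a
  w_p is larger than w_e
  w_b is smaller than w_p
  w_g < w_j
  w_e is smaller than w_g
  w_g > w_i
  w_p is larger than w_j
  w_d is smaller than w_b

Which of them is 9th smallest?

The consecutive relations fix a unique order: w_d < w_b < w_c < w_e < w_i < w_k < w_f < w_a < w_g < w_j < w_p.
Counting 9 from the smallest end gives w_g.

w_g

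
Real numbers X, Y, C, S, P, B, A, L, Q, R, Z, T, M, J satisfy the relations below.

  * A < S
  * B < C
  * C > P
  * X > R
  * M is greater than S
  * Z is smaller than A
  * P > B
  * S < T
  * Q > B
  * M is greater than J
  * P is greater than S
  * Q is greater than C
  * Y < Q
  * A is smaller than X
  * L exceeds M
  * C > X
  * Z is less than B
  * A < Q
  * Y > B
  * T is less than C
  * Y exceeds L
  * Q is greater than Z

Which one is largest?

Q

Chaining downward from Q: directly below it, Z, A, B, C, Y; then T, X, L, P; then S, M, R; then J.
That covers every other element, and nothing is given above Q, so Q is the largest.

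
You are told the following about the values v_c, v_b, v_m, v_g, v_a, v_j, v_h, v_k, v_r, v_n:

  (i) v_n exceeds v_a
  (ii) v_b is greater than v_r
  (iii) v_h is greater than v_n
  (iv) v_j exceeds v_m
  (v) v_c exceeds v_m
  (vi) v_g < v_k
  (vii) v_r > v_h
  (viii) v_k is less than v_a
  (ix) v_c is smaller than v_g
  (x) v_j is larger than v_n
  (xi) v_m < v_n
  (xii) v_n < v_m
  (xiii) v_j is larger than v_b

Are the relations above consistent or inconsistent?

inconsistent

Chaining the given relations yields v_m < v_c < v_g < v_k < v_a < v_n, so v_m < v_n. But one relation states v_n < v_m. These cannot both hold.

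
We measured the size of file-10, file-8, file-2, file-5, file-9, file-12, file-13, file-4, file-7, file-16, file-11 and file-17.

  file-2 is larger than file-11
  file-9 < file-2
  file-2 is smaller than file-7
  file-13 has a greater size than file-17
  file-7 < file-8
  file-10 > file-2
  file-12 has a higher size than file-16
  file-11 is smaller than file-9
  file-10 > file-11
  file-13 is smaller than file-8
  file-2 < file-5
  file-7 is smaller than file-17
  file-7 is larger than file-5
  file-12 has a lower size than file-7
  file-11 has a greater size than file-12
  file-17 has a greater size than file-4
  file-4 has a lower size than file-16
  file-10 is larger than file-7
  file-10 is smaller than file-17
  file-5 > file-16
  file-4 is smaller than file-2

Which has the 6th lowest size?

file-2

The consecutive relations fix a unique order: file-4 < file-16 < file-12 < file-11 < file-9 < file-2 < file-5 < file-7 < file-10 < file-17 < file-13 < file-8.
The 6th smallest is file-2.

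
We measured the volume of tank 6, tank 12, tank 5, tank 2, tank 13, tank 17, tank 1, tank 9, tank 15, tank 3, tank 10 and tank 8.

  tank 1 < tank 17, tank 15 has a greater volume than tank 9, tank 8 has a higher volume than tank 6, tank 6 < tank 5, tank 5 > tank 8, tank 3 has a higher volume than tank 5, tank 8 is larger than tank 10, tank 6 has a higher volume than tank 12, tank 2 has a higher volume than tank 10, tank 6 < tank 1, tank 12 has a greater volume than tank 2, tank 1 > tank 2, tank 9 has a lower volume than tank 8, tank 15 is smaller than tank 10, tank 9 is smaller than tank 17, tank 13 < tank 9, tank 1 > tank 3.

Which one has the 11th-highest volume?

tank 9

The consecutive relations fix a unique order: tank 13 < tank 9 < tank 15 < tank 10 < tank 2 < tank 12 < tank 6 < tank 8 < tank 5 < tank 3 < tank 1 < tank 17.
Counting 11 from the largest end gives tank 9.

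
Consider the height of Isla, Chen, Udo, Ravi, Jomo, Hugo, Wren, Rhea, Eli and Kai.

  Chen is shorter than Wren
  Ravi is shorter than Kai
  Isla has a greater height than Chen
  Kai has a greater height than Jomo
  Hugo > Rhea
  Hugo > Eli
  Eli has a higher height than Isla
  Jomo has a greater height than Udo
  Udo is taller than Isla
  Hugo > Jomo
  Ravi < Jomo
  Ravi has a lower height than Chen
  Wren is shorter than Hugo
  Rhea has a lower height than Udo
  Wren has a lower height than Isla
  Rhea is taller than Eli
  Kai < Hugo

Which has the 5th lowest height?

Eli

The consecutive relations fix a unique order: Ravi < Chen < Wren < Isla < Eli < Rhea < Udo < Jomo < Kai < Hugo.
The 5th smallest is Eli.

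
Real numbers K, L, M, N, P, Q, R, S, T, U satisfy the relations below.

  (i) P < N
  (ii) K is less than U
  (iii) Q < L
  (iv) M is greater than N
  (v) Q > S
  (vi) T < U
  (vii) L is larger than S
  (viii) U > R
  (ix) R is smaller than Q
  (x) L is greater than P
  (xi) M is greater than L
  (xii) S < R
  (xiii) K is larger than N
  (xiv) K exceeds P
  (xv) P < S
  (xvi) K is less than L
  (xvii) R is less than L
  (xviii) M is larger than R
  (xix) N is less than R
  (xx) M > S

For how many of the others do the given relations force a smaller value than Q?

4

The elements the relations force below Q are P, S, N, R — no chain reaches any other.
That is 4.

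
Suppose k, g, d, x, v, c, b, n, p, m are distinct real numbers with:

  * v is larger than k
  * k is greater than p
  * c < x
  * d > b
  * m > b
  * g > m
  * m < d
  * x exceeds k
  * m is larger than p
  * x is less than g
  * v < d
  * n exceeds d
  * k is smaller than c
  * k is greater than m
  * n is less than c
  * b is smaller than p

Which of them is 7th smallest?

n

Chaining the given pairs: b < p < m < k < v < d < n < c < x < g.
Counting 7 from the smallest end gives n.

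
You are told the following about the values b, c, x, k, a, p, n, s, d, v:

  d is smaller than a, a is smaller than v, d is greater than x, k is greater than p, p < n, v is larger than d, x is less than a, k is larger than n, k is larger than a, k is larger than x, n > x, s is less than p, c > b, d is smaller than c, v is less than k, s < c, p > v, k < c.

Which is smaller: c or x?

x

Following the relations from x: x < d < a < v < p < n < k < c.
So x < c; x is the smaller of the two.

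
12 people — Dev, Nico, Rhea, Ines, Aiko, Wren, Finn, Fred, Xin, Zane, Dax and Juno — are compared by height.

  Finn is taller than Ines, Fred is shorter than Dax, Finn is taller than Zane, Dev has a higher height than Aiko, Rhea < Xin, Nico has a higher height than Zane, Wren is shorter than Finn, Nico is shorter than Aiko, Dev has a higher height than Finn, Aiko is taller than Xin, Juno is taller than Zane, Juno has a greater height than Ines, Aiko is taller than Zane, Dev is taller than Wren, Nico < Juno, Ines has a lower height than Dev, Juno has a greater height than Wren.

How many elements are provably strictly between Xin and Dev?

1

Chaining upward from Xin reaches: Aiko.
Chaining downward from Dev reaches: Rhea, Ines, Wren, Zane, Nico, Finn, Aiko.
Strictly between Xin and Dev are those in both lists: Aiko — 1 element.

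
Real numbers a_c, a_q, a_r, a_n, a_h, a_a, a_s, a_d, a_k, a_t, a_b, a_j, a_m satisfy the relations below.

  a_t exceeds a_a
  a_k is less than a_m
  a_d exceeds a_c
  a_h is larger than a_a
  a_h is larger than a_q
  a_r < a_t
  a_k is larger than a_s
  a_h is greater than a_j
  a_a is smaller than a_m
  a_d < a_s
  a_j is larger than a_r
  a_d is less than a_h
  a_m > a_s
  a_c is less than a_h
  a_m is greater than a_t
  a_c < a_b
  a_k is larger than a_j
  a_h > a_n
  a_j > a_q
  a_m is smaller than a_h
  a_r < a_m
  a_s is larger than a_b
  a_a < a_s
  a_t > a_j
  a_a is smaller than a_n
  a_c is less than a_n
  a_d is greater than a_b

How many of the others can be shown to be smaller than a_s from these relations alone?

From a_s the given relations immediately reach a_b, a_d, a_a.
From those, a_c — 4 in total.
No other element is forced below a_s by the given relations, so the count is 4.

4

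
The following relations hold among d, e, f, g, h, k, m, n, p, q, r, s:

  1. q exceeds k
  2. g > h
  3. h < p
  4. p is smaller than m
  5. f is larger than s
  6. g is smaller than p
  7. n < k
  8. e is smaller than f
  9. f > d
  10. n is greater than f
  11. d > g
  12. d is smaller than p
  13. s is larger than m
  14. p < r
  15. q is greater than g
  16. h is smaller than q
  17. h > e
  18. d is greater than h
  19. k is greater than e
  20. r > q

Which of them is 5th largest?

f

The consecutive relations fix a unique order: e < h < g < d < p < m < s < f < n < k < q < r.
Counting 5 from the largest end gives f.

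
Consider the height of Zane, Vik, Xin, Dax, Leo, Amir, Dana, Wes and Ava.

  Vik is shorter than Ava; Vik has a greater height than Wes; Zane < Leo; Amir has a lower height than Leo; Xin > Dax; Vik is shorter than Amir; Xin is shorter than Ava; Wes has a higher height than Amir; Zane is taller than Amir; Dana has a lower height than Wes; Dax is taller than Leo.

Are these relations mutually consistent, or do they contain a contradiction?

We have Amir < Wes stated directly, yet also Wes < Vik < Amir by chaining the others — so Wes < Amir. Contradiction.

inconsistent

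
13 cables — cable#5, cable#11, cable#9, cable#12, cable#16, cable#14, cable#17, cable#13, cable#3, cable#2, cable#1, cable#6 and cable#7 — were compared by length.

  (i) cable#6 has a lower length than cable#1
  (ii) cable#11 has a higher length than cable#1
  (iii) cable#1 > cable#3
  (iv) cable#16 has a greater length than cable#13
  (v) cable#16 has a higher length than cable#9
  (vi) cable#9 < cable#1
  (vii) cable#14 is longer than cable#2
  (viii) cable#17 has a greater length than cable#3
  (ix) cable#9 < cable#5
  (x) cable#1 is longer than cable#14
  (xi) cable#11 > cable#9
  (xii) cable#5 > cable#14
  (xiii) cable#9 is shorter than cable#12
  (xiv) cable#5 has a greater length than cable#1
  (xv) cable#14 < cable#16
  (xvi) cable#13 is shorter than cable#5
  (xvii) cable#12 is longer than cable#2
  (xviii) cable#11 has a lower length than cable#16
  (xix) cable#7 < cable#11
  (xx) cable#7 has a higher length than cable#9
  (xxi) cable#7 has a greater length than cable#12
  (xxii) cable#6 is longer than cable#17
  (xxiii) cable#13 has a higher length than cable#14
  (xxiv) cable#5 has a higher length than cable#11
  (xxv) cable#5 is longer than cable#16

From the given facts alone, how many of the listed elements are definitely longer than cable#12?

The elements the relations force above cable#12 are cable#7, cable#11, cable#16, cable#5 — no chain reaches any other.
That is 4.

4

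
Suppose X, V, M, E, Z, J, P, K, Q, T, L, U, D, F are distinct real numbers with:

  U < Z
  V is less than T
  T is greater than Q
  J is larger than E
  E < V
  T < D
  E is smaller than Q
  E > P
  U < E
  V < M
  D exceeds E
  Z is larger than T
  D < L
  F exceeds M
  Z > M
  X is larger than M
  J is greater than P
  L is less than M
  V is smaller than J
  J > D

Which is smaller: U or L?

Chaining the given relations: U < E < V < T < D < L.
So U < L; U is the smaller of the two.

U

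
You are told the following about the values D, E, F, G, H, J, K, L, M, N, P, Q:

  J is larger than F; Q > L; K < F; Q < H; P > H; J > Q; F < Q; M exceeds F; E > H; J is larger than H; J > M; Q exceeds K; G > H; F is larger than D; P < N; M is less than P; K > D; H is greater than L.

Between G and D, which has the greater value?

D < K < F < Q < H < G, by transitivity through K, F, Q, H.
So D < G; G is the larger of the two.

G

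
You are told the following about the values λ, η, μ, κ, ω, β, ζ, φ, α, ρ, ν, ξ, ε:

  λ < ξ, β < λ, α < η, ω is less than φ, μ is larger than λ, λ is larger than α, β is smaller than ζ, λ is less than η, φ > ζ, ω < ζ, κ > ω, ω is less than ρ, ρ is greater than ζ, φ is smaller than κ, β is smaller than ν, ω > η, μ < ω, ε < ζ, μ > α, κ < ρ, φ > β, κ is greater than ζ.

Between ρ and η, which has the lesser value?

Link the given pairs in sequence: η < ω; ω < ζ; ζ < φ; φ < κ; κ < ρ.
Together: η < ω < ζ < φ < κ < ρ.
So η < ρ; η is the smaller of the two.

η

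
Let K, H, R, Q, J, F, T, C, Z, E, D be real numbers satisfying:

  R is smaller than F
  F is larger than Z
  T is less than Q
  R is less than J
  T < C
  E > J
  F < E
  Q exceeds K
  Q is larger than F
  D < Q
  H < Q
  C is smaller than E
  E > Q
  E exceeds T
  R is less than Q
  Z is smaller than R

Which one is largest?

E

K is not greatest since K < Q; D is not greatest since D < Q; Z is not greatest since Z < R; T is not greatest since T < Q; R is not greatest since R < J; F is not greatest since F < Q; C is not greatest since C < E; H is not greatest since H < Q; Q is not greatest since Q < E; J is not greatest since J < E.
Only E has nothing above it, so E is the largest.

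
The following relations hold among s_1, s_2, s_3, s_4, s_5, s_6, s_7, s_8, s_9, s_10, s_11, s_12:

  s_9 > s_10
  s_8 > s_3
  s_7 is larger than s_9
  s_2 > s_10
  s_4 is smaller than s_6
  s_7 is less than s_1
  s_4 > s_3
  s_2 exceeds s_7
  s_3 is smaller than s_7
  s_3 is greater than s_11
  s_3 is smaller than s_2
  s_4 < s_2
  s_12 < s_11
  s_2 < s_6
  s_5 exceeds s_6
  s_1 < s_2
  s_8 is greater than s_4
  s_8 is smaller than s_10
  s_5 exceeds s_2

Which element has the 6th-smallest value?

Chaining the given pairs: s_12 < s_11 < s_3 < s_4 < s_8 < s_10 < s_9 < s_7 < s_1 < s_2 < s_6 < s_5.
The 6th smallest is s_10.

s_10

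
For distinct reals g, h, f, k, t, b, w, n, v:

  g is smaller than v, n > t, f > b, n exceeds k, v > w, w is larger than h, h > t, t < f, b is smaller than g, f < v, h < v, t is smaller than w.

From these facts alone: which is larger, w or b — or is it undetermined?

Following every chain through b: above b we get f, g, v.
w is not reached, and no chain runs the other way from w to b.
So the given relations leave the order of b and w undetermined.

undetermined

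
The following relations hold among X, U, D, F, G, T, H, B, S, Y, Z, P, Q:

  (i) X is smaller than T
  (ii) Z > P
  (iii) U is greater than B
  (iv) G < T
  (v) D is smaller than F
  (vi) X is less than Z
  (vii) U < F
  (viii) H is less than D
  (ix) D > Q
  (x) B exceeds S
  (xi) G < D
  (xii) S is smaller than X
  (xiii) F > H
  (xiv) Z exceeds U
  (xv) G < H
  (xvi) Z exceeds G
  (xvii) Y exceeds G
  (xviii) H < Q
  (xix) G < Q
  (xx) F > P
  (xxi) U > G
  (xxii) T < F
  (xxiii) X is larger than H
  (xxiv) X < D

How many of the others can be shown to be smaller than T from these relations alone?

Directly below T: G, X.
One step further: S, H (4 so far).
Nothing else is reachable below T; 4 in all.

4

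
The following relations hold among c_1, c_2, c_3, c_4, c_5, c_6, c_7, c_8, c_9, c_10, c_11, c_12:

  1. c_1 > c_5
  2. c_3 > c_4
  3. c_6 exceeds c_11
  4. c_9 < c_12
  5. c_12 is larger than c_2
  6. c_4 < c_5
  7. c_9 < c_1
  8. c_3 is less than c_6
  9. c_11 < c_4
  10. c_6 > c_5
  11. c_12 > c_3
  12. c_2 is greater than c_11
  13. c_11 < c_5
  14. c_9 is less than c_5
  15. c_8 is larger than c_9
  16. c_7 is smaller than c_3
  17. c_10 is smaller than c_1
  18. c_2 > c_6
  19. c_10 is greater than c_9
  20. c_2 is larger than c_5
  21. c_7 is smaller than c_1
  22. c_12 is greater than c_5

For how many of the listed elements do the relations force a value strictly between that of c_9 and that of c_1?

2

The relations place c_9 below c_1. An element lies strictly between them when it is forced above c_9 and also forced below c_1.
Above c_9: {c_8, c_10, c_5, c_6, c_2, c_12}. Below c_1: {c_11, c_4, c_10, c_7, c_5}.
Intersection: {c_10, c_5} — 2.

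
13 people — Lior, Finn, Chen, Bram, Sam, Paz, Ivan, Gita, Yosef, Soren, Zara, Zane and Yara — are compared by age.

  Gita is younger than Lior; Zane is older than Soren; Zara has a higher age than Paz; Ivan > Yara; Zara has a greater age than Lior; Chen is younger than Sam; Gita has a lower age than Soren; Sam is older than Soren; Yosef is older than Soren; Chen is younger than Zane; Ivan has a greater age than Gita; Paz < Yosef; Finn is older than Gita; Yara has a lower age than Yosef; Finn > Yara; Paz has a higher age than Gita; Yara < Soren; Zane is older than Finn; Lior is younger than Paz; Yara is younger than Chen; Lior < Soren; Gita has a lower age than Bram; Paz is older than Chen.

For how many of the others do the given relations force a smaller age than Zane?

From Zane the given relations immediately reach Finn, Chen, Soren.
From those, Gita, Yara, Lior — 6 in total.
Nothing else is reachable below Zane; 6 in all.

6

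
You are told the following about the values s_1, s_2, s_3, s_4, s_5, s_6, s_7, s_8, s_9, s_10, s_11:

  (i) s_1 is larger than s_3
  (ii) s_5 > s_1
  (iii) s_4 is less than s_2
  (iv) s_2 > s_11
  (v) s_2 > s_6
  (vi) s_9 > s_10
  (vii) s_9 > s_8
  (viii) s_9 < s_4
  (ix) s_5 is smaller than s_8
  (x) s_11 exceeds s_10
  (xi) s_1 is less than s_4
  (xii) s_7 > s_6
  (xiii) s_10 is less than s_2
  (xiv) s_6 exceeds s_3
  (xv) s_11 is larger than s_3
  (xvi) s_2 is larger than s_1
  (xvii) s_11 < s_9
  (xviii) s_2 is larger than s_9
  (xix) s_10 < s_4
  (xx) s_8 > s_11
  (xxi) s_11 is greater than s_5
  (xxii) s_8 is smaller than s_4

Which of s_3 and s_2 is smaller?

Link the given pairs in sequence: s_3 < s_1; s_1 < s_5; s_5 < s_11; s_11 < s_8; s_8 < s_9; s_9 < s_4; s_4 < s_2.
Chaining these gives s_3 < s_1 < s_5 < s_11 < s_8 < s_9 < s_4 < s_2.
So s_3 < s_2; s_3 is the smaller of the two.

s_3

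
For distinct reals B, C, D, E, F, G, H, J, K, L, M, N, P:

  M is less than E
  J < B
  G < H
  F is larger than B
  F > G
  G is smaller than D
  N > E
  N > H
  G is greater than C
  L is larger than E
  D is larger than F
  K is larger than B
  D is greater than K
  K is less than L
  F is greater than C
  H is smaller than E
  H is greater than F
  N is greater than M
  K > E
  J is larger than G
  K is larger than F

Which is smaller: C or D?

Chaining the given relations: C < G < J < B < F < H < E < K < D.
So C < D; C is the smaller of the two.

C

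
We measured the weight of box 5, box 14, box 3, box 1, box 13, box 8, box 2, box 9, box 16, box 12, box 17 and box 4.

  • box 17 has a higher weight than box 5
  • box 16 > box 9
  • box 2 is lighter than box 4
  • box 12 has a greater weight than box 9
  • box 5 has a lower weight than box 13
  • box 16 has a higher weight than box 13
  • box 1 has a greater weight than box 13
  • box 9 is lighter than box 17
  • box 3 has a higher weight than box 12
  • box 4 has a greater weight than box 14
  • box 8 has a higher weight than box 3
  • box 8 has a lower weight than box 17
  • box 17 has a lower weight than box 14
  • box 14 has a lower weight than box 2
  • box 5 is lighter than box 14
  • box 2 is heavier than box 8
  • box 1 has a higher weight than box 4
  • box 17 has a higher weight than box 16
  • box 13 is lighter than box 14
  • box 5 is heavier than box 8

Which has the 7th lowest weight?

box 16

Piecing the relations together gives one ordering: box 9 < box 12 < box 3 < box 8 < box 5 < box 13 < box 16 < box 17 < box 14 < box 2 < box 4 < box 1.
Counting 7 from the smallest end gives box 16.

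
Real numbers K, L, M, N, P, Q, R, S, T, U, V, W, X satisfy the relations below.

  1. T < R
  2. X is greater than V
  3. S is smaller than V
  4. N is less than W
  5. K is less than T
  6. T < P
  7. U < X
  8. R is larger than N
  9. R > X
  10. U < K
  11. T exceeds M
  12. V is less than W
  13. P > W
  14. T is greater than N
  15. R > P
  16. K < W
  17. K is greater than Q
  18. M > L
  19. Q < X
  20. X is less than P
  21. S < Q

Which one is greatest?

R

U is not greatest since U < K; S is not greatest since S < V; V is not greatest since V < W; L is not greatest since L < M; M is not greatest since M < T; Q is not greatest since Q < K; X is not greatest since X < R; K is not greatest since K < T; N is not greatest since N < W; W is not greatest since W < P; T is not greatest since T < R; P is not greatest since P < R.
Only R has nothing above it, so R is the greatest.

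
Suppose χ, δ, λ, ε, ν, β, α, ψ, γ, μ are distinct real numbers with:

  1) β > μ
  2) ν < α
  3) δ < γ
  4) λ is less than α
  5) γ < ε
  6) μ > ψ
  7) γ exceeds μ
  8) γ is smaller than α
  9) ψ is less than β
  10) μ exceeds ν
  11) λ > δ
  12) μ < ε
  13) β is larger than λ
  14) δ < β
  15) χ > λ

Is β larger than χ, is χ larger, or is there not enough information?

undetermined

Following every chain through χ: below χ we get δ, λ.
β is not reached, and no chain runs the other way from β to χ.
So the given relations leave the order of χ and β undetermined.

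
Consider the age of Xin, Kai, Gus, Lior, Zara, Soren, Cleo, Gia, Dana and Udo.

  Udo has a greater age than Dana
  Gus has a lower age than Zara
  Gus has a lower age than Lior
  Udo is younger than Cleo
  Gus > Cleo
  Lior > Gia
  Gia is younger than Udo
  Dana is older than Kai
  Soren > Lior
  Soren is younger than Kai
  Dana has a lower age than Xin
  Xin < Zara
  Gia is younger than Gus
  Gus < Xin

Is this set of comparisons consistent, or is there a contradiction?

inconsistent

We have Dana < Udo stated directly, yet also Udo < Cleo < Gus < Lior < Soren < Kai < Dana by chaining the others — so Udo < Dana. Contradiction.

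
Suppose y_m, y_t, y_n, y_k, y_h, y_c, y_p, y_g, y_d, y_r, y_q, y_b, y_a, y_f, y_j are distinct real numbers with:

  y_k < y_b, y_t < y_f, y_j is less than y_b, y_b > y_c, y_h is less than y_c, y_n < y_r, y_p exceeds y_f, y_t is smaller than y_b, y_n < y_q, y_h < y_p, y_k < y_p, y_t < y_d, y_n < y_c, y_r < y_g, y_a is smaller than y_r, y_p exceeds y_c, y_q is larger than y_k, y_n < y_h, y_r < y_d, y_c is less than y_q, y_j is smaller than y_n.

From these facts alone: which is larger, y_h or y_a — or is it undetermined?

Following every chain through y_h: above y_h we get y_c, y_q, y_p, y_b; below y_h we get y_j, y_n.
y_a is not reached, and no chain runs the other way from y_a to y_h.
So the given relations leave the order of y_h and y_a undetermined.

undetermined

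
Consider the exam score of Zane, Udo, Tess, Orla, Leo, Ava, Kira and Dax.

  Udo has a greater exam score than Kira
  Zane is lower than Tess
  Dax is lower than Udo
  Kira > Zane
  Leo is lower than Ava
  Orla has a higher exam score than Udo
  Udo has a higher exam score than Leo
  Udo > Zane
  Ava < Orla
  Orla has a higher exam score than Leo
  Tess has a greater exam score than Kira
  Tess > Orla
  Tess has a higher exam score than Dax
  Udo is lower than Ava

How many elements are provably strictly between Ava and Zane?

The relations place Zane below Ava. An element lies strictly between them when it is forced above Zane and also forced below Ava.
Above Zane: {Kira, Udo, Orla, Tess}. Below Ava: {Leo, Dax, Kira, Udo}.
Intersection: {Kira, Udo} — 2.

2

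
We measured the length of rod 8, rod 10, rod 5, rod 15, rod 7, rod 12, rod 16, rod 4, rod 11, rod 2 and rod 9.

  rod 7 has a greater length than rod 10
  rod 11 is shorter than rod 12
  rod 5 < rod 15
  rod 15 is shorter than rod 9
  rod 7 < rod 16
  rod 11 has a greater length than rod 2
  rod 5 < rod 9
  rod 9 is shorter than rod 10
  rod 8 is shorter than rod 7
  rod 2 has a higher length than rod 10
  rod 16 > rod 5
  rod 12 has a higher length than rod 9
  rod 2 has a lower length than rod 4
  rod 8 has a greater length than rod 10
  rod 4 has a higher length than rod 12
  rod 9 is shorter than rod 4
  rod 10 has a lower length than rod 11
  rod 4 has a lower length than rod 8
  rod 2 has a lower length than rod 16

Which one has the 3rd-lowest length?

The consecutive relations fix a unique order: rod 5 < rod 15 < rod 9 < rod 10 < rod 2 < rod 11 < rod 12 < rod 4 < rod 8 < rod 7 < rod 16.
Counting 3 from the smallest end gives rod 9.

rod 9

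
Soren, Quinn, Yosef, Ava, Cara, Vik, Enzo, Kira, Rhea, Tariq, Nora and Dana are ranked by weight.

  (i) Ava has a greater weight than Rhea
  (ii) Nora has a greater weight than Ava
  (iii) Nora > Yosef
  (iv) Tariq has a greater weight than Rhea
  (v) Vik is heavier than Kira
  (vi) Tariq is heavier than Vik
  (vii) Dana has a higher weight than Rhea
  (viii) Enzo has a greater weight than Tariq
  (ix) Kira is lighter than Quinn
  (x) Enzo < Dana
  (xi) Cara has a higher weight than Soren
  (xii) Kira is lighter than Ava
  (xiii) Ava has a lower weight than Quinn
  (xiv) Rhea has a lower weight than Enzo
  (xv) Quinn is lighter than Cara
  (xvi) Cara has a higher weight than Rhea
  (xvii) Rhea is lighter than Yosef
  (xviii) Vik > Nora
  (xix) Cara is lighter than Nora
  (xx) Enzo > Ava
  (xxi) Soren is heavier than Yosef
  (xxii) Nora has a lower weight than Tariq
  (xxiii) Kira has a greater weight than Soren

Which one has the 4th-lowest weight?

Piecing the relations together gives one ordering: Rhea < Yosef < Soren < Kira < Ava < Quinn < Cara < Nora < Vik < Tariq < Enzo < Dana.
The 4th smallest is Kira.

Kira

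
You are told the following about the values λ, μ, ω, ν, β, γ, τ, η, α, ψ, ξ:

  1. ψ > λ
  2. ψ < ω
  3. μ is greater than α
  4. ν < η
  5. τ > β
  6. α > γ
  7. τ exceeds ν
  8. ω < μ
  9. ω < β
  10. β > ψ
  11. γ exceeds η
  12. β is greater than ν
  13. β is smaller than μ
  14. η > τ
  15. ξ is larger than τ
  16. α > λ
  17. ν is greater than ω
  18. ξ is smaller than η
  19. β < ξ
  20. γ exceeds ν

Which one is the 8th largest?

Chaining the given pairs: λ < ψ < ω < ν < β < τ < ξ < η < γ < α < μ.
Counting 8 from the largest end gives ν.

ν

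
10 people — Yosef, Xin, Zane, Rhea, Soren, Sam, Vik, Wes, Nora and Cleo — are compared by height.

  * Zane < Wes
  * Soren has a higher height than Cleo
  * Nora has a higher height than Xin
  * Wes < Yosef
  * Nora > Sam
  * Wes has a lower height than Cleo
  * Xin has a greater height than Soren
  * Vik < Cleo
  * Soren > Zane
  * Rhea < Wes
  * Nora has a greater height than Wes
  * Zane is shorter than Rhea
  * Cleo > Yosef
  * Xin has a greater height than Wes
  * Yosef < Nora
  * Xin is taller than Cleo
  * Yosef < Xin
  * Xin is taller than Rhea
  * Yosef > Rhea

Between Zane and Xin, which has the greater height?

Following the relations from Zane: Zane < Rhea < Wes < Yosef < Cleo < Soren < Xin.
So Zane < Xin; Xin is the taller of the two.

Xin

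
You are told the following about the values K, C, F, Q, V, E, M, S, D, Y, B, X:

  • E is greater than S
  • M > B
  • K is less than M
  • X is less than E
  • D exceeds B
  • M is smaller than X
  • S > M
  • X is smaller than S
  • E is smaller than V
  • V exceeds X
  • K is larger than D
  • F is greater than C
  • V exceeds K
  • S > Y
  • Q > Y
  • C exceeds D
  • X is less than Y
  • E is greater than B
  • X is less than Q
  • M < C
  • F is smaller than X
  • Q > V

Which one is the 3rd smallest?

Chaining the given pairs: B < D < K < M < C < F < X < Y < S < E < V < Q.
Counting 3 from the smallest end gives K.

K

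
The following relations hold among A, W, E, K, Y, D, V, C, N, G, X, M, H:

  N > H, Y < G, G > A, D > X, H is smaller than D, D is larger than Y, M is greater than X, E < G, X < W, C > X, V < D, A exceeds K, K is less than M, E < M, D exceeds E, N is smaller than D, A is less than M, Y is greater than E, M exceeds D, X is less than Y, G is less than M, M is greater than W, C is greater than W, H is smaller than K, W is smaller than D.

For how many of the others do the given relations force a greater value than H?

6

From H the given relations immediately reach K, N, D.
From those, A, M — 5 in total.
From those, G — 6 in total.
Nothing else is reachable above H; 6 in all.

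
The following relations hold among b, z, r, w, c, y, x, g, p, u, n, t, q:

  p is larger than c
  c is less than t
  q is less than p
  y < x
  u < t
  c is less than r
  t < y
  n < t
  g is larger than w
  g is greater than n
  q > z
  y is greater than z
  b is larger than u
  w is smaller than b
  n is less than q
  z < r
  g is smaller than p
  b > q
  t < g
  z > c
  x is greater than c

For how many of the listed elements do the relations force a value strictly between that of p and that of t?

Chaining upward from t reaches: y, g, x.
Chaining downward from p reaches: c, z, n, u, w, q, g.
Strictly between t and p are those in both lists: g — 1 element.

1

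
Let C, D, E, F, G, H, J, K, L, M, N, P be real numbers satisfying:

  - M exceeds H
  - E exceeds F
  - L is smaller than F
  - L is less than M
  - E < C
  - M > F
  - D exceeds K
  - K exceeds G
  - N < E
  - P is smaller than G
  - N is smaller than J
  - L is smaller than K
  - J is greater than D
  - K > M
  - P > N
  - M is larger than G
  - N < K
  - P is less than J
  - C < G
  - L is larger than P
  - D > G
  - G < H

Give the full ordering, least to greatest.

Each adjacent pair is fixed by a given relation: N < P; P < L; L < F; F < E; E < C; C < G; G < H; H < M; M < K; K < D; D < J. Chaining them end to end gives the full order.

N < P < L < F < E < C < G < H < M < K < D < J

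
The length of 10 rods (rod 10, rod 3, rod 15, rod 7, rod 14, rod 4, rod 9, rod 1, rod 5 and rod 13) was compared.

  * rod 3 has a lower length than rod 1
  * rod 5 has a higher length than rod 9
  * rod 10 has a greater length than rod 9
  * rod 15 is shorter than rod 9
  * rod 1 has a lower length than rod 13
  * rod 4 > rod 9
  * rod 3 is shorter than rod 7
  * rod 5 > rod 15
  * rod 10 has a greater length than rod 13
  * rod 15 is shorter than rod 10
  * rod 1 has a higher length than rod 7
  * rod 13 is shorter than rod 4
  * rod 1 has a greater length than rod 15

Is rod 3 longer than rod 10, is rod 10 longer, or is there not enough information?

rod 10

rod 3 < rod 7 < rod 1 < rod 13 < rod 10, by transitivity through rod 7, rod 1, rod 13.
So rod 10 is longer.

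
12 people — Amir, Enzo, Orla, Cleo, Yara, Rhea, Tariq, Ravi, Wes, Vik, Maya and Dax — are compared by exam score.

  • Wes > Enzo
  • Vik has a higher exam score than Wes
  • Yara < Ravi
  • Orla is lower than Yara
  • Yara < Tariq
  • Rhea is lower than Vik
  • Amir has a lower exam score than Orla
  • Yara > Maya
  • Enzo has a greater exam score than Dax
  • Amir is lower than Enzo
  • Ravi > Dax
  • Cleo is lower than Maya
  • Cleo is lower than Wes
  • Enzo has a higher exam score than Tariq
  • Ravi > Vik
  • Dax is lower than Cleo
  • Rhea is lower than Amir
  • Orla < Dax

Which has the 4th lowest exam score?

Dax

Chaining the given pairs: Rhea < Amir < Orla < Dax < Cleo < Maya < Yara < Tariq < Enzo < Wes < Vik < Ravi.
Counting 4 from the smallest end gives Dax.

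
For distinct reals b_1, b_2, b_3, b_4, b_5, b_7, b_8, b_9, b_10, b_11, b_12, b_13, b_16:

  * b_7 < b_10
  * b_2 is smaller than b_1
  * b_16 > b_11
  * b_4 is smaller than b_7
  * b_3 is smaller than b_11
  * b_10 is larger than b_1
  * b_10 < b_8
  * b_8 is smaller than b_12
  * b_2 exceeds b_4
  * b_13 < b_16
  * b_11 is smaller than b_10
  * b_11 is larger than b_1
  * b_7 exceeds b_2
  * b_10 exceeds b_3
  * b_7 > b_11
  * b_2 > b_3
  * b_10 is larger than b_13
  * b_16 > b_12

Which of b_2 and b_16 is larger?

b_16

The relevant relations are b_2 < b_1; b_1 < b_11; b_11 < b_7; b_7 < b_10; b_10 < b_8; b_8 < b_12; b_12 < b_16.
Chaining these gives b_2 < b_1 < b_11 < b_7 < b_10 < b_8 < b_12 < b_16.
So b_2 < b_16; b_16 is the larger of the two.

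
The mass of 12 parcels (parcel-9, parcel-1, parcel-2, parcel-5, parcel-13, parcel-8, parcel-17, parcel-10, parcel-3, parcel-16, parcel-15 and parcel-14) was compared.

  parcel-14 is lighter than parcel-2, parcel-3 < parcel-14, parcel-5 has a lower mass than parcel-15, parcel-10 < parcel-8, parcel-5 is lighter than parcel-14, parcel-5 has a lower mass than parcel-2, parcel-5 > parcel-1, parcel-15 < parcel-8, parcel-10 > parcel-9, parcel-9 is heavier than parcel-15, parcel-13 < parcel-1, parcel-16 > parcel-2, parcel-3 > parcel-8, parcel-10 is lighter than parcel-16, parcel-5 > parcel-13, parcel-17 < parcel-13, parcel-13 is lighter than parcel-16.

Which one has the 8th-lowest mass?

Chaining the given pairs: parcel-17 < parcel-13 < parcel-1 < parcel-5 < parcel-15 < parcel-9 < parcel-10 < parcel-8 < parcel-3 < parcel-14 < parcel-2 < parcel-16.
The 8th smallest is parcel-8.

parcel-8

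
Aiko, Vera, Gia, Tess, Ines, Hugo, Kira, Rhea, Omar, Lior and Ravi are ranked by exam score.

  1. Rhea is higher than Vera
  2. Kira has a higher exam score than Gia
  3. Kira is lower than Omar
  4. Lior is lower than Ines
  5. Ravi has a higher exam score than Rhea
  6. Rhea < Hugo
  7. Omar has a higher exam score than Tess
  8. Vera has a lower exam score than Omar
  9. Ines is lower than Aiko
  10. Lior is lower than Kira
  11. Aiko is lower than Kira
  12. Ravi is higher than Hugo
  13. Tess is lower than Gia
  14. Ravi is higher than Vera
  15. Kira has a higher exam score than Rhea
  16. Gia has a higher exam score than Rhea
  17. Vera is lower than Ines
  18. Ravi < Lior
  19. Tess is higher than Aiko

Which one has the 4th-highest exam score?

Chaining the given pairs: Vera < Rhea < Hugo < Ravi < Lior < Ines < Aiko < Tess < Gia < Kira < Omar.
The 4th largest is Tess.

Tess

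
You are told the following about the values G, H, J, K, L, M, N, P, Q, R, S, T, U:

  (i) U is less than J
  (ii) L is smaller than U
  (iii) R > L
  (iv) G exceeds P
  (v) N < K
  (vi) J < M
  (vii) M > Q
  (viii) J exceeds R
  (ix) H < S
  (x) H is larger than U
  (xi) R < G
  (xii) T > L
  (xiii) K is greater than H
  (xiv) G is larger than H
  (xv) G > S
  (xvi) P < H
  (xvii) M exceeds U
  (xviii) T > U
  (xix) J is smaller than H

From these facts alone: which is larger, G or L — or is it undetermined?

The relevant relations are L < R; R < J; J < H; H < G.
Chaining these gives L < R < J < H < G.
So G is larger.

G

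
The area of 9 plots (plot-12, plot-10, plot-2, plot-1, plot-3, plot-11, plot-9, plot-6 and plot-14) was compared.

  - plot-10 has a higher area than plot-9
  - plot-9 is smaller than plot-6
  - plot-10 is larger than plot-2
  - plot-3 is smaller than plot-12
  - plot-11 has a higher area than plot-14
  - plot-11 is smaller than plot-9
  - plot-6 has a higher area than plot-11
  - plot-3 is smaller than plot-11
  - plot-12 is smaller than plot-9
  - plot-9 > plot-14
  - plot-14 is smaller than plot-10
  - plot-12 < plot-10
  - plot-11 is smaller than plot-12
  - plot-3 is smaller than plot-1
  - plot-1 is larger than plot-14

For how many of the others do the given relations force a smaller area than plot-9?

4

Directly below plot-9: plot-14, plot-11, plot-12.
One step further: plot-3 (4 so far).
No other element is forced below plot-9 by the given relations, so the count is 4.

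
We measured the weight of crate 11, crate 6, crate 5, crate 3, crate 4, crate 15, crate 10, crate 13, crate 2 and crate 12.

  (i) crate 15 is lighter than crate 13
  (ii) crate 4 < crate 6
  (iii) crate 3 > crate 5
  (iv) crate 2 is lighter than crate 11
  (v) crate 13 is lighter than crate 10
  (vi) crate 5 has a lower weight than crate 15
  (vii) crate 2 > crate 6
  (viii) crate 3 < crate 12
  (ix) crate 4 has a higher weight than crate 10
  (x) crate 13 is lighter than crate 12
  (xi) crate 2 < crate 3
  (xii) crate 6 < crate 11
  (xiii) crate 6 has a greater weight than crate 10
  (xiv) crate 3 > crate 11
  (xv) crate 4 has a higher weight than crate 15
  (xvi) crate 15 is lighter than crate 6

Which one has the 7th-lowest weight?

crate 2

Piecing the relations together gives one ordering: crate 5 < crate 15 < crate 13 < crate 10 < crate 4 < crate 6 < crate 2 < crate 11 < crate 3 < crate 12.
The 7th smallest is crate 2.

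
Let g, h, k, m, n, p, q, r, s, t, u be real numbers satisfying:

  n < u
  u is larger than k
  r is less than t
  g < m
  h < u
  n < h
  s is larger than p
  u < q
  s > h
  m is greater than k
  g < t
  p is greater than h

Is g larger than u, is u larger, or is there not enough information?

Following every chain through g: above g we get m, t.
u is not reached, and no chain runs the other way from u to g.
So the given relations leave the order of g and u undetermined.

undetermined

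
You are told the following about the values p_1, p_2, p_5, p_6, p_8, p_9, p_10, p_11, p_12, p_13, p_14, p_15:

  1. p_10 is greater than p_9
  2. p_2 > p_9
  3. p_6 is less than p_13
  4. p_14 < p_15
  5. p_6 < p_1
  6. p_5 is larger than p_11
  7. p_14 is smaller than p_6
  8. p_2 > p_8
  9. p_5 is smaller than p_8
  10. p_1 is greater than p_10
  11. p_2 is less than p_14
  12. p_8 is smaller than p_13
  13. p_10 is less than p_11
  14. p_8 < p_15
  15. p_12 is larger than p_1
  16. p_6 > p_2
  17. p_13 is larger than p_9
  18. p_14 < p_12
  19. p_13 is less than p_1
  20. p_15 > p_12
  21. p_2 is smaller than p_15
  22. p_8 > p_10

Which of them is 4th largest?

Piecing the relations together gives one ordering: p_9 < p_10 < p_11 < p_5 < p_8 < p_2 < p_14 < p_6 < p_13 < p_1 < p_12 < p_15.
Counting 4 from the largest end gives p_13.

p_13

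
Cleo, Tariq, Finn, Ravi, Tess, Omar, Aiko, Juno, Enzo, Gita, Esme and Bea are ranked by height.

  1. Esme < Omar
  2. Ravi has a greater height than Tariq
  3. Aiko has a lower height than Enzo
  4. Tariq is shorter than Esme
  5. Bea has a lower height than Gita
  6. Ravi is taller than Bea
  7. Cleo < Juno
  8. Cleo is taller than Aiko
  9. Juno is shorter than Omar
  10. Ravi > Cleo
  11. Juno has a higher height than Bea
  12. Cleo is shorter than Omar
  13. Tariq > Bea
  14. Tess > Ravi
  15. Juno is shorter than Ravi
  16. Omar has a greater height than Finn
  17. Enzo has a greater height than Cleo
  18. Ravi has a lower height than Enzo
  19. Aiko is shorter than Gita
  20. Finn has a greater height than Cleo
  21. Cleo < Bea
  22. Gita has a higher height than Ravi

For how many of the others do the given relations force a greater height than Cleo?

Directly above Cleo: Bea, Juno, Ravi, Finn, Enzo, Omar.
One step further: Tariq, Gita, Tess (9 so far).
One step further: Esme (10 so far).
Nothing else is reachable above Cleo; 10 in all.

10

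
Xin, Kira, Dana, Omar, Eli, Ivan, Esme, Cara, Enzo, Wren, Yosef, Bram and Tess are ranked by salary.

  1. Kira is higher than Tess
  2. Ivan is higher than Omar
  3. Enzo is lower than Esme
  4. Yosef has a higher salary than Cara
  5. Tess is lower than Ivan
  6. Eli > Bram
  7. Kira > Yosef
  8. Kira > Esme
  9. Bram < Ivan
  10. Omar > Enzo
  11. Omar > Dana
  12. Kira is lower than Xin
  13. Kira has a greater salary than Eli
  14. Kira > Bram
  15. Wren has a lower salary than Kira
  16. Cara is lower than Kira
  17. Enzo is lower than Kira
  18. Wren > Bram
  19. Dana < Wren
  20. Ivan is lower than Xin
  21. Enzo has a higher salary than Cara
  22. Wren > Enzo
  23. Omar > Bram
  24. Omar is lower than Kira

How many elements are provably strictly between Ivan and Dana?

Chaining upward from Dana reaches: Omar, Wren, Kira, Xin.
Chaining downward from Ivan reaches: Cara, Bram, Enzo, Omar, Tess.
Strictly between Dana and Ivan are those in both lists: Omar — 1 element.

1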